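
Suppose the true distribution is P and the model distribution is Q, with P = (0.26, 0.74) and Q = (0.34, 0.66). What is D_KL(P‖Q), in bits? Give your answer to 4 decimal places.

D(P‖Q) = Σ p·log₂(p/q).
  0.26·log₂(0.26/0.34) = -0.10063
  0.74·log₂(0.74/0.66) = 0.12214
D(P‖Q) = 0.0215 bits.

0.0215 bits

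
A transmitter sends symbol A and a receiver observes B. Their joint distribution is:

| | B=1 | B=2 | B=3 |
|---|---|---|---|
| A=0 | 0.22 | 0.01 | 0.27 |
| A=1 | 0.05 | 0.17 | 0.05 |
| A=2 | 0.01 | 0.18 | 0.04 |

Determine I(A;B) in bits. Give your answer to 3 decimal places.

Marginals: p(A) = (0.5000, 0.2700, 0.2300), p(B) = (0.2800, 0.3600, 0.3600).
I(A;B) = Σ p(x,y)·log₂[p(x,y)/(p(x)p(y))].
  (0,1): 0.22·log₂(1.5714) = 0.1435
  (0,2): 0.01·log₂(0.0556) = -0.0417
  (0,3): 0.27·log₂(1.5000) = 0.1579
  (1,1): 0.05·log₂(0.6614) = -0.0298
  (1,2): 0.17·log₂(1.7490) = 0.1371
  (1,3): 0.05·log₂(0.5144) = -0.0480
  (2,1): 0.01·log₂(0.1553) = -0.0269
  (2,2): 0.18·log₂(2.1739) = 0.2017
  (2,3): 0.04·log₂(0.4831) = -0.0420
Sum = 0.452 bits.

0.452 bits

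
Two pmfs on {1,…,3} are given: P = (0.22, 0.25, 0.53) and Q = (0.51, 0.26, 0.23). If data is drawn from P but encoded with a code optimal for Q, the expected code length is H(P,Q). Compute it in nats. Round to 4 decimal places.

H(P,Q) = −Σ p·ln q.
  −0.22·ln(0.51) = 0.14814
  −0.25·ln(0.26) = 0.33677
  −0.53·ln(0.23) = 0.77893
H(P,Q) = 1.2638 nats.

1.2638 nats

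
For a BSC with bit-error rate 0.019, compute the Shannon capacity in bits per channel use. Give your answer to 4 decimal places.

0.8642 bits

Binary symmetric channel: C = 1 − h₂(ε) where h₂ is the binary entropy function.
h₂(0.019) = −0.019·log₂0.019 − 0.981·log₂0.981 = 0.1358.
C = 1 − 0.1358 = 0.8642 bits per channel use.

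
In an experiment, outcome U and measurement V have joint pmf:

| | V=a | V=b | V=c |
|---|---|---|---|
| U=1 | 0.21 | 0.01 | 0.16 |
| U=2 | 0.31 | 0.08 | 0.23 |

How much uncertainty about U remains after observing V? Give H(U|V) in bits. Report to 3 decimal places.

0.932 bits

Chain rule: H(U|V) = H(U,V) − H(V).
Marginals: p(U) = (0.3800, 0.6200), p(V) = (0.5200, 0.0900, 0.3900).
H(U,V) = 2.2652 bits; H(V) = 1.3330 bits.
H(U|V) = 2.2652 − 1.3330 = 0.932 bits.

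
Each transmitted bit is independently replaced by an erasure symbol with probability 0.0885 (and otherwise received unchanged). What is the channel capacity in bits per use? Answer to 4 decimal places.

Binary erasure channel: capacity C = 1 − ε.
C = 1 − 0.0885 = 0.9115 bits per channel use.

0.9115 bits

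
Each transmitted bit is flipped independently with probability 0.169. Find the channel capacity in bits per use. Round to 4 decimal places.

0.3446 bits

Binary symmetric channel: C = 1 − h₂(ε) where h₂ is the binary entropy function.
h₂(0.169) = −0.169·log₂0.169 − 0.831·log₂0.831 = 0.6554.
C = 1 − 0.6554 = 0.3446 bits per channel use.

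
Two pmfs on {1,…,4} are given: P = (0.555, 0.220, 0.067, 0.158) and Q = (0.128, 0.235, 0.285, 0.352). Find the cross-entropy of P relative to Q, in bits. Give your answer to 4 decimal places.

2.4650 bits

H(P,Q) = −Σ p·log₂ q.
  −0.555·log₂(0.128) = 1.64601
  −0.220·log₂(0.235) = 0.45964
  −0.067·log₂(0.285) = 0.12133
  −0.158·log₂(0.352) = 0.23800
H(P,Q) = 2.4650 bits.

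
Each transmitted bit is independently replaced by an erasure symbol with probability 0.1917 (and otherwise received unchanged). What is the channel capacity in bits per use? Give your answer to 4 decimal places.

Binary erasure channel: capacity C = 1 − ε.
C = 1 − 0.1917 = 0.8083 bits per channel use.

0.8083 bits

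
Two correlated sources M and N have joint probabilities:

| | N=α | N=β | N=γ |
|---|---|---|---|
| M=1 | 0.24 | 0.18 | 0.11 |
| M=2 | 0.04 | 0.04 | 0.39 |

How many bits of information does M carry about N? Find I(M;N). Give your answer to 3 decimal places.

Marginals: p(M) = (0.5300, 0.4700), p(N) = (0.2800, 0.2200, 0.5000).
I(M;N) = Σ p(x,y)·log₂[p(x,y)/(p(x)p(y))].
  (1,α): 0.24·log₂(1.6173) = 0.1665
  (1,β): 0.18·log₂(1.5437) = 0.1128
  (1,γ): 0.11·log₂(0.4151) = -0.1395
  (2,α): 0.04·log₂(0.3040) = -0.0687
  (2,β): 0.04·log₂(0.3868) = -0.0548
  (2,γ): 0.39·log₂(1.6596) = 0.2850
Sum = 0.301 bits.

0.301 bits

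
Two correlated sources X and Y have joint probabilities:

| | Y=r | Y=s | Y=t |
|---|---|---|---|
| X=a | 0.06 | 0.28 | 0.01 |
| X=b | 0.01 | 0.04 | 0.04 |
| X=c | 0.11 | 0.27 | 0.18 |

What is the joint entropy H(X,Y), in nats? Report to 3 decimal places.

1.780 nats

H(X,Y) = −Σ p(x,y)·ln p(x,y) over all 9 cells.
  cell (a,r): −0.06·ln0.06 = 0.1688
  cell (a,s): −0.28·ln0.28 = 0.3564
  cell (a,t): −0.01·ln0.01 = 0.0461
  cell (b,r): −0.01·ln0.01 = 0.0461
  cell (b,s): −0.04·ln0.04 = 0.1288
  cell (b,t): −0.04·ln0.04 = 0.1288
  cell (c,r): −0.11·ln0.11 = 0.2428
  cell (c,s): −0.27·ln0.27 = 0.3535
  cell (c,t): −0.18·ln0.18 = 0.3087
Sum = 1.780 nats.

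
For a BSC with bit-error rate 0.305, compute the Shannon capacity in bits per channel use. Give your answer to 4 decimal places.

Binary symmetric channel: C = 1 − h₂(ε) where h₂ is the binary entropy function.
h₂(0.305) = −0.305·log₂0.305 − 0.695·log₂0.695 = 0.8873.
C = 1 − 0.8873 = 0.1127 bits per channel use.

0.1127 bits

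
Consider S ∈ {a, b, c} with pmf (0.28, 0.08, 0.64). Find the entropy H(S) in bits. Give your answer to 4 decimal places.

H(S) = −Σ p·log₂ p.
  −(0.28)·log₂(0.28) = 0.51422
  −(0.08)·log₂(0.08) = 0.29151
  −(0.64)·log₂(0.64) = 0.41207
Sum: 0.51422 + 0.29151 + 0.41207 = 1.2178 bits.

1.2178 bits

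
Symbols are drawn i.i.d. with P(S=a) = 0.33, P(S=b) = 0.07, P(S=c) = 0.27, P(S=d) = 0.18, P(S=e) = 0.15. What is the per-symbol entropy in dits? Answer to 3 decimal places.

H(S) = −Σ p·log₁₀ p.
  −(0.33)·log₁₀(0.33) = 0.1589
  −(0.07)·log₁₀(0.07) = 0.0808
  −(0.27)·log₁₀(0.27) = 0.1535
  −(0.18)·log₁₀(0.18) = 0.1341
  −(0.15)·log₁₀(0.15) = 0.1236
Sum: 0.1589 + 0.0808 + 0.1535 + 0.1341 + 0.1236 = 0.651 dits.

0.651 dits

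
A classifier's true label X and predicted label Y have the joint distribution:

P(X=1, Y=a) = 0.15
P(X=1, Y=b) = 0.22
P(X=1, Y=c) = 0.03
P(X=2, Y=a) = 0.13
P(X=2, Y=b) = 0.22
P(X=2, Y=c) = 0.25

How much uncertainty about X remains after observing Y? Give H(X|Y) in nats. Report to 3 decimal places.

Marginals: p(X) = (0.4000, 0.6000), p(Y) = (0.2800, 0.4400, 0.2800).
H(X|Y) = Σ p(Y) · H(X|Y=·).
  Y=a: p=0.2800, H(X|Y=a) = 0.6906
  Y=b: p=0.4400, H(X|Y=b) = 0.6931
  Y=c: p=0.2800, H(X|Y=c) = 0.3405
Weighted sum = 0.594 nats.

0.594 nats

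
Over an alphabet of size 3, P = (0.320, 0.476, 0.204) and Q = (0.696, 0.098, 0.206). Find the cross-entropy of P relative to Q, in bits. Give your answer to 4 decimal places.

H(P,Q) = −Σ p·log₂ q.
  −0.320·log₂(0.696) = 0.16731
  −0.476·log₂(0.098) = 1.59511
  −0.204·log₂(0.206) = 0.46497
H(P,Q) = 2.2274 bits.

2.2274 bits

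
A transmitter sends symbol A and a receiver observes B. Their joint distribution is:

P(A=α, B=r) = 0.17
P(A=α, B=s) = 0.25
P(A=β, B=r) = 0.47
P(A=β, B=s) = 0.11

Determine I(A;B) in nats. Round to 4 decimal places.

Marginals: p(A) = (0.4200, 0.5800), p(B) = (0.6400, 0.3600).
I(A;B) = Σ p(x,y)·ln[p(x,y)/(p(x)p(y))].
  (α,r): 0.17·ln(0.6324) = -0.07789
  (α,s): 0.25·ln(1.6534) = 0.12571
  (β,r): 0.47·ln(1.2662) = 0.11092
  (β,s): 0.11·ln(0.5268) = -0.07050
Sum = 0.0882 nats.

0.0882 nats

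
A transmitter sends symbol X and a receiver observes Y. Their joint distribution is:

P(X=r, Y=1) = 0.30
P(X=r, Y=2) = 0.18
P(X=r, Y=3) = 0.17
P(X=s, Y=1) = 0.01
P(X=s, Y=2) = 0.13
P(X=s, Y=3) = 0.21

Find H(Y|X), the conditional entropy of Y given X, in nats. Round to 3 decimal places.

0.963 nats

Marginals: p(X) = (0.6500, 0.3500), p(Y) = (0.3100, 0.3100, 0.3800).
H(Y|X) = Σ p(X) · H(Y|X=·).
  X=r: p=0.6500, H(Y|X=r) = 1.0632
  X=s: p=0.3500, H(Y|X=s) = 0.7759
Weighted sum = 0.963 nats.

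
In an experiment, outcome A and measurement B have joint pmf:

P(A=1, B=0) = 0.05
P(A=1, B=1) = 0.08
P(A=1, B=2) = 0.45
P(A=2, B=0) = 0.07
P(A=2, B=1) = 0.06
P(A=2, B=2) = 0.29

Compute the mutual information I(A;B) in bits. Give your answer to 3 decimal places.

0.011 bits

Marginals: p(A) = (0.5800, 0.4200), p(B) = (0.1200, 0.1400, 0.7400).
I(A;B) = Σ p(x,y)·log₂[p(x,y)/(p(x)p(y))].
  (1,0): 0.05·log₂(0.7184) = -0.0239
  (1,1): 0.08·log₂(0.9852) = -0.0017
  (1,2): 0.45·log₂(1.0485) = 0.0307
  (2,0): 0.07·log₂(1.3889) = 0.0332
  (2,1): 0.06·log₂(1.0204) = 0.0017
  (2,2): 0.29·log₂(0.9331) = -0.0290
Sum = 0.011 bits.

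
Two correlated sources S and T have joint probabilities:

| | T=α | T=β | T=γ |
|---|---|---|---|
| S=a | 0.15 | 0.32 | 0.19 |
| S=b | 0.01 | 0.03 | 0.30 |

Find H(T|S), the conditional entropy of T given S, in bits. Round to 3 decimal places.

1.206 bits

Chain rule: H(T|S) = H(S,T) − H(S).
Marginals: p(S) = (0.6600, 0.3400), p(T) = (0.1600, 0.3500, 0.4900).
H(S,T) = 2.1311 bits; H(S) = 0.9248 bits.
H(T|S) = 2.1311 − 0.9248 = 1.206 bits.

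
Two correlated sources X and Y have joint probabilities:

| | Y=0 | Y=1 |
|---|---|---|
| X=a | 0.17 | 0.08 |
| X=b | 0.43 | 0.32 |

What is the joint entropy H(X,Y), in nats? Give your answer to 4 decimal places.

H(X,Y) = −Σ p(x,y)·ln p(x,y) over all 4 cells.
  cell (a,0): −0.17·ln0.17 = 0.30123
  cell (a,1): −0.08·ln0.08 = 0.20206
  cell (b,0): −0.43·ln0.43 = 0.36291
  cell (b,1): −0.32·ln0.32 = 0.36462
Sum = 1.2308 nats.

1.2308 nats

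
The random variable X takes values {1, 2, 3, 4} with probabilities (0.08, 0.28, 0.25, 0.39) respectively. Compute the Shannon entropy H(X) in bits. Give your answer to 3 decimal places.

1.836 bits

H(X) = −Σ p·log₂ p.
  −(0.08)·log₂(0.08) = 0.2915
  −(0.28)·log₂(0.28) = 0.5142
  −(0.25)·log₂(0.25) = 0.5000
  −(0.39)·log₂(0.39) = 0.5298
Sum: 0.2915 + 0.5142 + 0.5000 + 0.5298 = 1.836 bits.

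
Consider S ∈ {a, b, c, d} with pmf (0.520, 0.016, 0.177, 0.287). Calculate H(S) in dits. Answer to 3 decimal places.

H(S) = −Σ p·log₁₀ p.
  −(0.520)·log₁₀(0.520) = 0.1477
  −(0.016)·log₁₀(0.016) = 0.0287
  −(0.177)·log₁₀(0.177) = 0.1331
  −(0.287)·log₁₀(0.287) = 0.1556
Sum: 0.1477 + 0.0287 + 0.1331 + 0.1556 = 0.465 dits.

0.465 dits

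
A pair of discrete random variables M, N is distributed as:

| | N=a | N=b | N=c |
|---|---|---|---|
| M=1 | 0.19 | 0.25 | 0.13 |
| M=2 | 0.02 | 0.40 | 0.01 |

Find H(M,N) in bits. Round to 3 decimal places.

2.046 bits

H(M,N) = −Σ p(x,y)·log₂ p(x,y) over all 6 cells.
  cell (1,a): −0.19·log₂0.19 = 0.4552
  cell (1,b): −0.25·log₂0.25 = 0.5000
  cell (1,c): −0.13·log₂0.13 = 0.3826
  cell (2,a): −0.02·log₂0.02 = 0.1129
  cell (2,b): −0.40·log₂0.40 = 0.5288
  cell (2,c): −0.01·log₂0.01 = 0.0664
Sum = 2.046 bits.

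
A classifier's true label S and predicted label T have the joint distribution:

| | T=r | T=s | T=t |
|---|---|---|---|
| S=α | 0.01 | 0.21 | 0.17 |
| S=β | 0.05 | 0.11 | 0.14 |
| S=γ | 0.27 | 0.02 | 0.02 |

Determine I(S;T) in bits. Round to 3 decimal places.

0.486 bits

Marginals: p(S) = (0.3900, 0.3000, 0.3100), p(T) = (0.3300, 0.3400, 0.3300).
I(S;T) = H(S) + H(T) − H(S,T).
H(S) = 1.5747, H(T) = 1.5848, H(S,T) = 2.6731.
I(S;T) = 1.5747 + 1.5848 − 2.6731 = 0.486 bits.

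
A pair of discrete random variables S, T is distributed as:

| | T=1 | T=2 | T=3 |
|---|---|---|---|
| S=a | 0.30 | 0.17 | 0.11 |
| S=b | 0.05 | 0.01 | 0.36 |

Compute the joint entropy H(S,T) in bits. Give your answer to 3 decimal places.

2.119 bits

H(S,T) = −Σ p(x,y)·log₂ p(x,y) over all 6 cells.
  cell (a,1): −0.30·log₂0.30 = 0.5211
  cell (a,2): −0.17·log₂0.17 = 0.4346
  cell (a,3): −0.11·log₂0.11 = 0.3503
  cell (b,1): −0.05·log₂0.05 = 0.2161
  cell (b,2): −0.01·log₂0.01 = 0.0664
  cell (b,3): −0.36·log₂0.36 = 0.5306
Sum = 2.119 bits.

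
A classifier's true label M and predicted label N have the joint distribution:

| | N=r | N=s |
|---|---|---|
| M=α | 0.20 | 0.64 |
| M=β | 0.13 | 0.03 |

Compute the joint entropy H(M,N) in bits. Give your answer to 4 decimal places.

1.4109 bits

H(M,N) = −Σ p(x,y)·log₂ p(x,y) over all 4 cells.
  cell (α,r): −0.20·log₂0.20 = 0.46439
  cell (α,s): −0.64·log₂0.64 = 0.41207
  cell (β,r): −0.13·log₂0.13 = 0.38264
  cell (β,s): −0.03·log₂0.03 = 0.15177
Sum = 1.4109 bits.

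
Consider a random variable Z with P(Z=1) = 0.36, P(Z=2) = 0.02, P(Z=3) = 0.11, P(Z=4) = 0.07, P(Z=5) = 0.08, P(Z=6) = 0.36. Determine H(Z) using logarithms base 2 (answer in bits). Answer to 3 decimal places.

H(Z) = −Σ p·log₂ p.
  −(0.36)·log₂(0.36) = 0.5306
  −(0.02)·log₂(0.02) = 0.1129
  −(0.11)·log₂(0.11) = 0.3503
  −(0.07)·log₂(0.07) = 0.2686
  −(0.08)·log₂(0.08) = 0.2915
  −(0.36)·log₂(0.36) = 0.5306
Sum: 0.5306 + 0.1129 + 0.3503 + 0.2686 + 0.2915 + 0.5306 = 2.084 bits.

2.084 bits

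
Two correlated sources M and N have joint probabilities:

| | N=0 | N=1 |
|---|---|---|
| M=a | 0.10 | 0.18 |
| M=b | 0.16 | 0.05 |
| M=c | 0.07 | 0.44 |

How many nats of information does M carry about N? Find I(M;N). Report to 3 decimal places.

0.132 nats

Marginals: p(M) = (0.2800, 0.2100, 0.5100), p(N) = (0.3300, 0.6700).
I(M;N) = H(M) + H(N) − H(M,N).
H(M) = 1.0276, H(N) = 0.6342, H(M,N) = 1.5293.
I(M;N) = 1.0276 + 0.6342 − 1.5293 = 0.132 nats.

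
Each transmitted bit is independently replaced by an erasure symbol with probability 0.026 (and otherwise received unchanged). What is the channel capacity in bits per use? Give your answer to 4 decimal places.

Binary erasure channel: capacity C = 1 − ε.
C = 1 − 0.026 = 0.9740 bits per channel use.

0.9740 bits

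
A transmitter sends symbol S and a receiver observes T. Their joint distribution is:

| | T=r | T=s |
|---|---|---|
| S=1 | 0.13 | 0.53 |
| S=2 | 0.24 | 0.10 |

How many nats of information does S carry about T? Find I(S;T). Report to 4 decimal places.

0.1255 nats

Marginals: p(S) = (0.6600, 0.3400), p(T) = (0.3700, 0.6300).
I(S;T) = Σ p(x,y)·ln[p(x,y)/(p(x)p(y))].
  (1,r): 0.13·ln(0.5324) = -0.08196
  (1,s): 0.53·ln(1.2747) = 0.12862
  (2,r): 0.24·ln(1.9078) = 0.15503
  (2,s): 0.10·ln(0.4669) = -0.07617
Sum = 0.1255 nats.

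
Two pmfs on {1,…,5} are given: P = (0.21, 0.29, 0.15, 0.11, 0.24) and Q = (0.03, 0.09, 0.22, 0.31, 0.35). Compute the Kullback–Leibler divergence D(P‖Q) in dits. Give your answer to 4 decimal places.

0.2111 dits

D(P‖Q) = Σ p·log₁₀(p/q).
  0.21·log₁₀(0.21/0.03) = 0.17747
  0.29·log₁₀(0.29/0.09) = 0.14737
  0.15·log₁₀(0.15/0.22) = -0.02495
  0.11·log₁₀(0.11/0.31) = -0.04950
  0.24·log₁₀(0.24/0.35) = -0.03933
D(P‖Q) = 0.2111 dits.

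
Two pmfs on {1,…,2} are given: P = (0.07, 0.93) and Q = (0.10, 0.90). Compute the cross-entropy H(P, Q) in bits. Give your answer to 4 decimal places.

0.3739 bits

H(P,Q) = −Σ p·log₂ q.
  −0.07·log₂(0.10) = 0.23253
  −0.93·log₂(0.90) = 0.14136
H(P,Q) = 0.3739 bits.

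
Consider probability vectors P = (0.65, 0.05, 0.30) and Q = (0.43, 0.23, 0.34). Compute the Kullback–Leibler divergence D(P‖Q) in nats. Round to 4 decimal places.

0.1547 nats

D(P‖Q) = Σ p·ln(p/q).
  0.65·ln(0.65/0.43) = 0.26857
  0.05·ln(0.05/0.23) = -0.07630
  0.30·ln(0.30/0.34) = -0.03755
D(P‖Q) = 0.1547 nats.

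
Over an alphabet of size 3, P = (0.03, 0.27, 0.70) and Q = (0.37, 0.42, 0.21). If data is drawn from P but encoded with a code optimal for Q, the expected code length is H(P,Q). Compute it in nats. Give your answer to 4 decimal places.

H(P,Q) = −Σ p·ln q.
  −0.03·ln(0.37) = 0.02983
  −0.27·ln(0.42) = 0.23423
  −0.70·ln(0.21) = 1.09245
H(P,Q) = 1.3565 nats.

1.3565 nats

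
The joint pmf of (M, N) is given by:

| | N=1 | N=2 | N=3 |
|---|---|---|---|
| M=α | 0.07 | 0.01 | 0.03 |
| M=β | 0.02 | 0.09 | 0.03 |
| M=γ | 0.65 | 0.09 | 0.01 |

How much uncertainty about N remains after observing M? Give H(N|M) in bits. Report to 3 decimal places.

Marginals: p(M) = (0.1100, 0.1400, 0.7500), p(N) = (0.7400, 0.1900, 0.0700).
H(N|M) = Σ p(M) · H(N|M=·).
  M=α: p=0.1100, H(N|M=α) = 1.2407
  M=β: p=0.1400, H(N|M=β) = 1.2871
  M=γ: p=0.7500, H(N|M=γ) = 0.6290
Weighted sum = 0.788 bits.

0.788 bits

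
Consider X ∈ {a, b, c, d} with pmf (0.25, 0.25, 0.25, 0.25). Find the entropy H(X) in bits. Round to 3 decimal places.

2.000 bits

H(X) = −Σ p·log₂ p.
  −(0.25)·log₂(0.25) = 0.5000
  −(0.25)·log₂(0.25) = 0.5000
  −(0.25)·log₂(0.25) = 0.5000
  −(0.25)·log₂(0.25) = 0.5000
Sum: 0.5000 + 0.5000 + 0.5000 + 0.5000 = 2.000 bits.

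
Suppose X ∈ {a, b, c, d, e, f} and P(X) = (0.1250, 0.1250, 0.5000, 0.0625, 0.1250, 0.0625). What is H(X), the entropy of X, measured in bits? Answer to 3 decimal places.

H(X) = −Σ p·log₂ p.
  −(0.1250)·log₂(0.1250) = 0.3750
  −(0.1250)·log₂(0.1250) = 0.3750
  −(0.5000)·log₂(0.5000) = 0.5000
  −(0.0625)·log₂(0.0625) = 0.2500
  −(0.1250)·log₂(0.1250) = 0.3750
  −(0.0625)·log₂(0.0625) = 0.2500
Sum: 0.3750 + 0.3750 + 0.5000 + 0.2500 + 0.3750 + 0.2500 = 2.125 bits.

2.125 bits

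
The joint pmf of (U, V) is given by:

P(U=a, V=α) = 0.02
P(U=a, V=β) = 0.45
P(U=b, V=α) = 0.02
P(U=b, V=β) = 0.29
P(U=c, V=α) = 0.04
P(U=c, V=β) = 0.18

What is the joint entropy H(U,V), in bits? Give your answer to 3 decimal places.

1.893 bits

H(U,V) = −Σ p(x,y)·log₂ p(x,y) over all 6 cells.
  cell (a,α): −0.02·log₂0.02 = 0.1129
  cell (a,β): −0.45·log₂0.45 = 0.5184
  cell (b,α): −0.02·log₂0.02 = 0.1129
  cell (b,β): −0.29·log₂0.29 = 0.5179
  cell (c,α): −0.04·log₂0.04 = 0.1858
  cell (c,β): −0.18·log₂0.18 = 0.4453
Sum = 1.893 bits.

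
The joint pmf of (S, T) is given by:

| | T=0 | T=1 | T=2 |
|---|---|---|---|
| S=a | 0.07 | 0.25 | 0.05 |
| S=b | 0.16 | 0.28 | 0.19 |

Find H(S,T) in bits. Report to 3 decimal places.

H(S,T) = −Σ p(x,y)·log₂ p(x,y) over all 6 cells.
  cell (a,0): −0.07·log₂0.07 = 0.2686
  cell (a,1): −0.25·log₂0.25 = 0.5000
  cell (a,2): −0.05·log₂0.05 = 0.2161
  cell (b,0): −0.16·log₂0.16 = 0.4230
  cell (b,1): −0.28·log₂0.28 = 0.5142
  cell (b,2): −0.19·log₂0.19 = 0.4552
Sum = 2.377 bits.

2.377 bits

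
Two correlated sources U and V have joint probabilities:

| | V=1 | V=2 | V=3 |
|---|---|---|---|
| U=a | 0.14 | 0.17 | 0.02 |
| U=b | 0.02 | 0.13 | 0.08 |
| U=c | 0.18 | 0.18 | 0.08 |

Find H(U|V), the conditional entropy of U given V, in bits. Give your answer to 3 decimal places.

1.431 bits

Chain rule: H(U|V) = H(U,V) − H(V).
Marginals: p(U) = (0.3300, 0.2300, 0.4400), p(V) = (0.3400, 0.4800, 0.1800).
H(U,V) = 2.9137 bits; H(V) = 1.4828 bits.
H(U|V) = 2.9137 − 1.4828 = 1.431 bits.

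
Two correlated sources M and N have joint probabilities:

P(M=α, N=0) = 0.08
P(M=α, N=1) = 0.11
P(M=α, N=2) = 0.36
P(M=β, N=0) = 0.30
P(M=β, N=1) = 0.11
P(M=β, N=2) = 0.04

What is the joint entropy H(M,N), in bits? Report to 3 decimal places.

2.230 bits

H(M,N) = −Σ p(x,y)·log₂ p(x,y) over all 6 cells.
  cell (α,0): −0.08·log₂0.08 = 0.2915
  cell (α,1): −0.11·log₂0.11 = 0.3503
  cell (α,2): −0.36·log₂0.36 = 0.5306
  cell (β,0): −0.30·log₂0.30 = 0.5211
  cell (β,1): −0.11·log₂0.11 = 0.3503
  cell (β,2): −0.04·log₂0.04 = 0.1858
Sum = 2.230 bits.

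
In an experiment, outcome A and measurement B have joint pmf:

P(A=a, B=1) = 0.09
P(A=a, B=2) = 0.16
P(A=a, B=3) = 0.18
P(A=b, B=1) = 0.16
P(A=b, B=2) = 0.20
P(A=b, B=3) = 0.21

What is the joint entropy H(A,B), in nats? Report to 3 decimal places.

H(A,B) = −Σ p(x,y)·ln p(x,y) over all 6 cells.
  cell (a,1): −0.09·ln0.09 = 0.2167
  cell (a,2): −0.16·ln0.16 = 0.2932
  cell (a,3): −0.18·ln0.18 = 0.3087
  cell (b,1): −0.16·ln0.16 = 0.2932
  cell (b,2): −0.20·ln0.20 = 0.3219
  cell (b,3): −0.21·ln0.21 = 0.3277
Sum = 1.761 nats.

1.761 nats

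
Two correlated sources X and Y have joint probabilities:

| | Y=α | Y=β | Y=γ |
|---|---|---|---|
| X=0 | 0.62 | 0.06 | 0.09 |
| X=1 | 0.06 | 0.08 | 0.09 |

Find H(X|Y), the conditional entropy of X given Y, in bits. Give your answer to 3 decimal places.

Chain rule: H(X|Y) = H(X,Y) − H(Y).
Marginals: p(X) = (0.7700, 0.2300), p(Y) = (0.6800, 0.1400, 0.1800).
H(X,Y) = 1.8315 bits; H(Y) = 1.2208 bits.
H(X|Y) = 1.8315 − 1.2208 = 0.611 bits.

0.611 bits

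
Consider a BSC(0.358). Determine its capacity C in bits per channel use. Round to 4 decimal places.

Binary symmetric channel: C = 1 − h₂(ε) where h₂ is the binary entropy function.
h₂(0.358) = −0.358·log₂0.358 − 0.642·log₂0.642 = 0.9410.
C = 1 − 0.9410 = 0.0590 bits per channel use.

0.0590 bits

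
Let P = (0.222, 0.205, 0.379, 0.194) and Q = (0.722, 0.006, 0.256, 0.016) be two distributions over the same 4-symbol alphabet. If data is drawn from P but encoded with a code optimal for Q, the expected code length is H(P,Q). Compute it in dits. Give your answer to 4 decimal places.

H(P,Q) = −Σ p·log₁₀ q.
  −0.222·log₁₀(0.722) = 0.03140
  −0.205·log₁₀(0.006) = 0.45548
  −0.379·log₁₀(0.256) = 0.22428
  −0.194·log₁₀(0.016) = 0.34840
H(P,Q) = 1.0596 dits.

1.0596 dits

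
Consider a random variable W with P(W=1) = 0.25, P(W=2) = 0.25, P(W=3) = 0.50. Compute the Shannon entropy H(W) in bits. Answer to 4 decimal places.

1.5000 bits

H(W) = −Σ p·log₂ p.
  −(0.25)·log₂(0.25) = 0.50000
  −(0.25)·log₂(0.25) = 0.50000
  −(0.50)·log₂(0.50) = 0.50000
Sum: 0.50000 + 0.50000 + 0.50000 = 1.5000 bits.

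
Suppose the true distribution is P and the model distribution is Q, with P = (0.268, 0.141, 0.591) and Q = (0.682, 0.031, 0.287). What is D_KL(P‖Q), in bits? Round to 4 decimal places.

0.5629 bits

D(P‖Q) = Σ p·log₂(p/q).
  0.268·log₂(0.268/0.682) = -0.36114
  0.141·log₂(0.141/0.031) = 0.30814
  0.591·log₂(0.591/0.287) = 0.61589
D(P‖Q) = 0.5629 bits.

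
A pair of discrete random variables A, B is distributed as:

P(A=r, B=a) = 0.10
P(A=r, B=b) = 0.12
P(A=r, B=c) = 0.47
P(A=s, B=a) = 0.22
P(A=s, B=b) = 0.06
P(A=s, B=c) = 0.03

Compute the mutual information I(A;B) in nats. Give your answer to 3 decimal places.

Marginals: p(A) = (0.6900, 0.3100), p(B) = (0.3200, 0.1800, 0.5000).
I(A;B) = H(A) + H(B) − H(A,B).
H(A) = 0.6191, H(B) = 1.0199, H(A,B) = 1.4467.
I(A;B) = 0.6191 + 1.0199 − 1.4467 = 0.192 nats.

0.192 nats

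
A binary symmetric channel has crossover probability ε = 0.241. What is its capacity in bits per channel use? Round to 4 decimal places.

0.2033 bits

Binary symmetric channel: C = 1 − h₂(ε) where h₂ is the binary entropy function.
h₂(0.241) = −0.241·log₂0.241 − 0.759·log₂0.759 = 0.7967.
C = 1 − 0.7967 = 0.2033 bits per channel use.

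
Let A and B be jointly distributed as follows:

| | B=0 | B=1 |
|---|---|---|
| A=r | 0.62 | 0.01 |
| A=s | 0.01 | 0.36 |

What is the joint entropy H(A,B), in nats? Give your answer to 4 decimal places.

0.7563 nats

H(A,B) = −Σ p(x,y)·ln p(x,y) over all 4 cells.
  cell (r,0): −0.62·ln0.62 = 0.29638
  cell (r,1): −0.01·ln0.01 = 0.04605
  cell (s,0): −0.01·ln0.01 = 0.04605
  cell (s,1): −0.36·ln0.36 = 0.36779
Sum = 0.7563 nats.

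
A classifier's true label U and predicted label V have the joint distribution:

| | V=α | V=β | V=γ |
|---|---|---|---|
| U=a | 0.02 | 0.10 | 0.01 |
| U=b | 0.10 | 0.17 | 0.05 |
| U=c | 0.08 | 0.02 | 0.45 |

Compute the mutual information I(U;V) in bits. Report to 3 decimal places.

Marginals: p(U) = (0.1300, 0.3200, 0.5500), p(V) = (0.2000, 0.2900, 0.5100).
I(U;V) = H(U) + H(V) − H(U,V).
H(U) = 1.3831, H(V) = 1.4777, H(U,V) = 2.4172.
I(U;V) = 1.3831 + 1.4777 − 2.4172 = 0.444 bits.

0.444 bits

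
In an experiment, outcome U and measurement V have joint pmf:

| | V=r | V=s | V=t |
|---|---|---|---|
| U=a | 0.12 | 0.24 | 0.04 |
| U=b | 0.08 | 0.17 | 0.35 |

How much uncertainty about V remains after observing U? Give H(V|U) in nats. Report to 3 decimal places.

Marginals: p(U) = (0.4000, 0.6000), p(V) = (0.2000, 0.4100, 0.3900).
H(V|U) = Σ p(U) · H(V|U=·).
  U=a: p=0.4000, H(V|U=a) = 0.8979
  U=b: p=0.6000, H(V|U=b) = 0.9404
Weighted sum = 0.923 nats.

0.923 nats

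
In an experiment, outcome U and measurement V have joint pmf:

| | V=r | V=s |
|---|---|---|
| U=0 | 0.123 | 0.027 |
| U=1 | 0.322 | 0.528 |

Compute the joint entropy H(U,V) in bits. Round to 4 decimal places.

H(U,V) = −Σ p(x,y)·log₂ p(x,y) over all 4 cells.
  cell (0,r): −0.123·log₂0.123 = 0.37186
  cell (0,s): −0.027·log₂0.027 = 0.14069
  cell (1,r): −0.322·log₂0.322 = 0.52643
  cell (1,s): −0.528·log₂0.528 = 0.48649
Sum = 1.5255 bits.

1.5255 bits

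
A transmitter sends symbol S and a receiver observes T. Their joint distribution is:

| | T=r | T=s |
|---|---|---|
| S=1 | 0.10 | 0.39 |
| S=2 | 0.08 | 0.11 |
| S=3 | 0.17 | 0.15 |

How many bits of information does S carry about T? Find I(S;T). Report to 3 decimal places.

0.071 bits

Marginals: p(S) = (0.4900, 0.1900, 0.3200), p(T) = (0.3500, 0.6500).
I(S;T) = Σ p(x,y)·log₂[p(x,y)/(p(x)p(y))].
  (1,r): 0.10·log₂(0.5831) = -0.0778
  (1,s): 0.39·log₂(1.2245) = 0.1140
  (2,r): 0.08·log₂(1.2030) = 0.0213
  (2,s): 0.11·log₂(0.8907) = -0.0184
  (3,r): 0.17·log₂(1.5179) = 0.1023
  (3,s): 0.15·log₂(0.7212) = -0.0707
Sum = 0.071 bits.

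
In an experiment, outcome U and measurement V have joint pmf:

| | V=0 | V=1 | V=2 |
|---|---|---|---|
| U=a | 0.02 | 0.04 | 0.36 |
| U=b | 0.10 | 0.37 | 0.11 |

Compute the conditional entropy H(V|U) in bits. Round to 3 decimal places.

1.061 bits

Marginals: p(U) = (0.4200, 0.5800), p(V) = (0.1200, 0.4100, 0.4700).
H(V|U) = Σ p(U) · H(V|U=·).
  U=a: p=0.4200, H(V|U=a) = 0.7229
  U=b: p=0.5800, H(V|U=b) = 1.3059
Weighted sum = 1.061 bits.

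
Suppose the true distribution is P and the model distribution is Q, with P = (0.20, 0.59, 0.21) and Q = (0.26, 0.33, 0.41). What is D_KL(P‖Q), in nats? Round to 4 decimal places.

0.1498 nats

D(P‖Q) = Σ p·ln(p/q).
  0.20·ln(0.20/0.26) = -0.05247
  0.59·ln(0.59/0.33) = 0.34281
  0.21·ln(0.21/0.41) = -0.14050
D(P‖Q) = 0.1498 nats.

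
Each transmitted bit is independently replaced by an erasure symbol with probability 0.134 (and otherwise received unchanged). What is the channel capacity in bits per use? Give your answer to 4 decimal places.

Binary erasure channel: capacity C = 1 − ε.
C = 1 − 0.134 = 0.8660 bits per channel use.

0.8660 bits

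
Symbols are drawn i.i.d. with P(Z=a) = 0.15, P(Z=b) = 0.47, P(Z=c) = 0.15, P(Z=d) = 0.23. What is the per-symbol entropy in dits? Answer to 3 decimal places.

0.548 dits

H(Z) = −Σ p·log₁₀ p.
  −(0.15)·log₁₀(0.15) = 0.1236
  −(0.47)·log₁₀(0.47) = 0.1541
  −(0.15)·log₁₀(0.15) = 0.1236
  −(0.23)·log₁₀(0.23) = 0.1468
Sum: 0.1236 + 0.1541 + 0.1236 + 0.1468 = 0.548 dits.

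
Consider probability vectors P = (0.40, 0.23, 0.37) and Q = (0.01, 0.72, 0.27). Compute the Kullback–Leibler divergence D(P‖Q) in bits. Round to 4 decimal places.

1.9183 bits

D(P‖Q) = Σ p·log₂(p/q).
  0.40·log₂(0.40/0.01) = 2.12877
  0.23·log₂(0.23/0.72) = -0.37866
  0.37·log₂(0.37/0.27) = 0.16819
D(P‖Q) = 1.9183 bits.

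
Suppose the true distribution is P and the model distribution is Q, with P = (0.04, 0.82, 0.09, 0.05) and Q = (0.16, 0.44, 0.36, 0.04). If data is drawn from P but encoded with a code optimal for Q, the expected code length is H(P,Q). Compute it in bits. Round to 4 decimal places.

H(P,Q) = −Σ p·log₂ q.
  −0.04·log₂(0.16) = 0.10575
  −0.82·log₂(0.44) = 0.97123
  −0.09·log₂(0.36) = 0.13265
  −0.05·log₂(0.04) = 0.23219
H(P,Q) = 1.4418 bits.

1.4418 bits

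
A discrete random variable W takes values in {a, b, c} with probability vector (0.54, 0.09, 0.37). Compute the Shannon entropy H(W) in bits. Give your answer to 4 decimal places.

1.3234 bits

H(W) = −Σ p·log₂ p.
  −(0.54)·log₂(0.54) = 0.48004
  −(0.09)·log₂(0.09) = 0.31265
  −(0.37)·log₂(0.37) = 0.53073
Sum: 0.48004 + 0.31265 + 0.53073 = 1.3234 bits.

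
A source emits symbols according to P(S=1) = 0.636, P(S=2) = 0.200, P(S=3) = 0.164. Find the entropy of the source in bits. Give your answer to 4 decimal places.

H(S) = −Σ p·log₂ p.
  −(0.636)·log₂(0.636) = 0.41525
  −(0.200)·log₂(0.200) = 0.46439
  −(0.164)·log₂(0.164) = 0.42775
Sum: 0.41525 + 0.46439 + 0.42775 = 1.3074 bits.

1.3074 bits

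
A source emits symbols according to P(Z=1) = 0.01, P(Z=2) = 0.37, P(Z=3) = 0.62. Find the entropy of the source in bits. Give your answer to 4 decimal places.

H(Z) = −Σ p·log₂ p.
  −(0.01)·log₂(0.01) = 0.06644
  −(0.37)·log₂(0.37) = 0.53073
  −(0.62)·log₂(0.62) = 0.42759
Sum: 0.06644 + 0.53073 + 0.42759 = 1.0248 bits.

1.0248 bits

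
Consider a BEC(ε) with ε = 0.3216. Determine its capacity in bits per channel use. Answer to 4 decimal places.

0.6784 bits

Binary erasure channel: capacity C = 1 − ε.
C = 1 − 0.3216 = 0.6784 bits per channel use.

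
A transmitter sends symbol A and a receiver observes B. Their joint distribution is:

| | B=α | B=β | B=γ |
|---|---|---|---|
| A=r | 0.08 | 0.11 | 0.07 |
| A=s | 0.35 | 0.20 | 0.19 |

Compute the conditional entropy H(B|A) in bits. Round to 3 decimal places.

1.533 bits

Marginals: p(A) = (0.2600, 0.7400), p(B) = (0.4300, 0.3100, 0.2600).
H(B|A) = Σ p(A) · H(B|A=·).
  A=r: p=0.2600, H(B|A=r) = 1.5579
  A=s: p=0.7400, H(B|A=s) = 1.5247
Weighted sum = 1.533 bits.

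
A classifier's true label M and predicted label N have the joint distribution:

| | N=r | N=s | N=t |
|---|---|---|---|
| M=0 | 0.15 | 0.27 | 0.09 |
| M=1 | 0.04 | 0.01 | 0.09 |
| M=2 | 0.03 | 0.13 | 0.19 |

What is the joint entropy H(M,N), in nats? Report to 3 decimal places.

H(M,N) = −Σ p(x,y)·ln p(x,y) over all 9 cells.
  cell (0,r): −0.15·ln0.15 = 0.2846
  cell (0,s): −0.27·ln0.27 = 0.3535
  cell (0,t): −0.09·ln0.09 = 0.2167
  cell (1,r): −0.04·ln0.04 = 0.1288
  cell (1,s): −0.01·ln0.01 = 0.0461
  cell (1,t): −0.09·ln0.09 = 0.2167
  cell (2,r): −0.03·ln0.03 = 0.1052
  cell (2,s): −0.13·ln0.13 = 0.2652
  cell (2,t): −0.19·ln0.19 = 0.3155
Sum = 1.932 nats.

1.932 nats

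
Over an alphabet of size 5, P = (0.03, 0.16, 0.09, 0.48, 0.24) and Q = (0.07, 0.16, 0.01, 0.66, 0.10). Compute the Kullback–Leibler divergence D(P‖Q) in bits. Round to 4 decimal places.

D(P‖Q) = Σ p·log₂(p/q).
  0.03·log₂(0.03/0.07) = -0.03667
  0.16·log₂(0.16/0.16) = 0.00000
  0.09·log₂(0.09/0.01) = 0.28529
  0.48·log₂(0.48/0.66) = -0.22053
  0.24·log₂(0.24/0.10) = 0.30313
D(P‖Q) = 0.3312 bits.

0.3312 bits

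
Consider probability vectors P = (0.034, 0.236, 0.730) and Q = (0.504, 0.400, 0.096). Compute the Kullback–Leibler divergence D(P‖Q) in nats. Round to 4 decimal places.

D(P‖Q) = Σ p·ln(p/q).
  0.034·ln(0.034/0.504) = -0.09167
  0.236·ln(0.236/0.400) = -0.12452
  0.730·ln(0.730/0.096) = 1.48095
D(P‖Q) = 1.2648 nats.

1.2648 nats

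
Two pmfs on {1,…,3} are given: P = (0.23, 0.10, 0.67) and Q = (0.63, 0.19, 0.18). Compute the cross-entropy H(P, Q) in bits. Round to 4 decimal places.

2.0504 bits

H(P,Q) = −Σ p·log₂ q.
  −0.23·log₂(0.63) = 0.15331
  −0.10·log₂(0.19) = 0.23959
  −0.67·log₂(0.18) = 1.65753
H(P,Q) = 2.0504 bits.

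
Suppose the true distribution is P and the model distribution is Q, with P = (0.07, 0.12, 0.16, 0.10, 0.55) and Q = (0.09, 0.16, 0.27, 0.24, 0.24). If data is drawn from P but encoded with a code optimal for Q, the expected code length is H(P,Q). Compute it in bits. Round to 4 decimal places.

H(P,Q) = −Σ p·log₂ q.
  −0.07·log₂(0.09) = 0.24318
  −0.12·log₂(0.16) = 0.31726
  −0.16·log₂(0.27) = 0.30223
  −0.10·log₂(0.24) = 0.20589
  −0.55·log₂(0.24) = 1.13239
H(P,Q) = 2.2010 bits.

2.2010 bits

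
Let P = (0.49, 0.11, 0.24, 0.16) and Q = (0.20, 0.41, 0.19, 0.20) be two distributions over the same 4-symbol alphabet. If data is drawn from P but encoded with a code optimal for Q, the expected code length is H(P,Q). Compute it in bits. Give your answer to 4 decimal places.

H(P,Q) = −Σ p·log₂ q.
  −0.49·log₂(0.20) = 1.13774
  −0.11·log₂(0.41) = 0.14149
  −0.24·log₂(0.19) = 0.57502
  −0.16·log₂(0.20) = 0.37151
H(P,Q) = 2.2258 bits.

2.2258 bits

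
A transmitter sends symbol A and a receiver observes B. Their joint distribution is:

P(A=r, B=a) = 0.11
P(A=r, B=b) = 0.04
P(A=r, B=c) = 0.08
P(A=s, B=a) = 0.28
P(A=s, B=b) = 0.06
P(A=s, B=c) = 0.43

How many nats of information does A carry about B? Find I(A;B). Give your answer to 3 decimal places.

Marginals: p(A) = (0.2300, 0.7700), p(B) = (0.3900, 0.1000, 0.5100).
I(A;B) = H(A) + H(B) − H(A,B).
H(A) = 0.5393, H(B) = 0.9409, H(A,B) = 1.4618.
I(A;B) = 0.5393 + 0.9409 − 1.4618 = 0.018 nats.

0.018 nats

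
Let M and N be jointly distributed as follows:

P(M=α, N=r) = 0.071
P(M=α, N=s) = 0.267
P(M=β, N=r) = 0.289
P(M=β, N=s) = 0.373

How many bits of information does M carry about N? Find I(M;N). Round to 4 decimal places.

0.0377 bits

Marginals: p(M) = (0.3380, 0.6620), p(N) = (0.3600, 0.6400).
I(M;N) = Σ p(x,y)·log₂[p(x,y)/(p(x)p(y))].
  (α,r): 0.071·log₂(0.5835) = -0.05518
  (α,s): 0.267·log₂(1.2343) = 0.08108
  (β,r): 0.289·log₂(1.2127) = 0.08039
  (β,s): 0.373·log₂(0.8804) = -0.06856
Sum = 0.0377 bits.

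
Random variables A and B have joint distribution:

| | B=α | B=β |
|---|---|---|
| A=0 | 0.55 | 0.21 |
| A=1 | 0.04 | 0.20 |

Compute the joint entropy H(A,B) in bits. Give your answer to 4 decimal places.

1.5973 bits

H(A,B) = −Σ p(x,y)·log₂ p(x,y) over all 4 cells.
  cell (0,α): −0.55·log₂0.55 = 0.47437
  cell (0,β): −0.21·log₂0.21 = 0.47282
  cell (1,α): −0.04·log₂0.04 = 0.18575
  cell (1,β): −0.20·log₂0.20 = 0.46439
Sum = 1.5973 bits.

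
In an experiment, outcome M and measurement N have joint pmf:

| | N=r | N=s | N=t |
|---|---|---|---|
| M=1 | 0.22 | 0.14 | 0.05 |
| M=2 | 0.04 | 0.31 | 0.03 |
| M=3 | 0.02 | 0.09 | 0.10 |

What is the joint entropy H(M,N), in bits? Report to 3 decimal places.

2.713 bits

H(M,N) = −Σ p(x,y)·log₂ p(x,y) over all 9 cells.
  cell (1,r): −0.22·log₂0.22 = 0.4806
  cell (1,s): −0.14·log₂0.14 = 0.3971
  cell (1,t): −0.05·log₂0.05 = 0.2161
  cell (2,r): −0.04·log₂0.04 = 0.1858
  cell (2,s): −0.31·log₂0.31 = 0.5238
  cell (2,t): −0.03·log₂0.03 = 0.1518
  cell (3,r): −0.02·log₂0.02 = 0.1129
  cell (3,s): −0.09·log₂0.09 = 0.3127
  cell (3,t): −0.10·log₂0.10 = 0.3322
Sum = 2.713 bits.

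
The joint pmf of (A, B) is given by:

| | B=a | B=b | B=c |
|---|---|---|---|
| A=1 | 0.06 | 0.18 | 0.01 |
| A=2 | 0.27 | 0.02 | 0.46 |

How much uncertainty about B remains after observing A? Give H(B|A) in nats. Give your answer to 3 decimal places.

Chain rule: H(B|A) = H(A,B) − H(A).
Marginals: p(A) = (0.2500, 0.7500), p(B) = (0.3300, 0.2000, 0.4700).
H(A,B) = 1.3125 nats; H(A) = 0.5623 nats.
H(B|A) = 1.3125 − 0.5623 = 0.750 nats.

0.750 nats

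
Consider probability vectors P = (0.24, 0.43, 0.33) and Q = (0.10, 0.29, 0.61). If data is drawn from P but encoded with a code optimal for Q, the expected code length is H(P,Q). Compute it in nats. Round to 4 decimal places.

1.2480 nats

H(P,Q) = −Σ p·ln q.
  −0.24·ln(0.10) = 0.55262
  −0.43·ln(0.29) = 0.53229
  −0.33·ln(0.61) = 0.16312
H(P,Q) = 1.2480 nats.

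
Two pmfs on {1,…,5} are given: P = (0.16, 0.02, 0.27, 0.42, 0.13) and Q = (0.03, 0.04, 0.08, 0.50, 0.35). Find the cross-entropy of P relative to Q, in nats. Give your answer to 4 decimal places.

1.7350 nats

H(P,Q) = −Σ p·ln q.
  −0.16·ln(0.03) = 0.56105
  −0.02·ln(0.04) = 0.06438
  −0.27·ln(0.08) = 0.68195
  −0.42·ln(0.50) = 0.29112
  −0.13·ln(0.35) = 0.13648
H(P,Q) = 1.7350 nats.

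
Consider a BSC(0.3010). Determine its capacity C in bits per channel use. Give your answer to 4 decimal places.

Binary symmetric channel: C = 1 − h₂(ε) where h₂ is the binary entropy function.
h₂(0.3010) = −0.3010·log₂0.3010 − 0.6990·log₂0.6990 = 0.8825.
C = 1 − 0.8825 = 0.1175 bits per channel use.

0.1175 bits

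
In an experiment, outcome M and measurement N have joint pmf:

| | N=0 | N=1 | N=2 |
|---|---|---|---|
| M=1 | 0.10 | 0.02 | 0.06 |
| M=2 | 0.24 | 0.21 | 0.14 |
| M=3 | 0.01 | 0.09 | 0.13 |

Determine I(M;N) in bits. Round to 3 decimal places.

0.152 bits

Marginals: p(M) = (0.1800, 0.5900, 0.2300), p(N) = (0.3500, 0.3200, 0.3300).
I(M;N) = H(M) + H(N) − H(M,N).
H(M) = 1.3821, H(N) = 1.5840, H(M,N) = 2.8144.
I(M;N) = 1.3821 + 1.5840 − 2.8144 = 0.152 bits.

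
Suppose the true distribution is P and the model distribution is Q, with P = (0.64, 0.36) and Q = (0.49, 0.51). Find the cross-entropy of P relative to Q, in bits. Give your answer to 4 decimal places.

H(P,Q) = −Σ p·log₂ q.
  −0.64·log₂(0.49) = 0.65865
  −0.36·log₂(0.51) = 0.34972
H(P,Q) = 1.0084 bits.

1.0084 bits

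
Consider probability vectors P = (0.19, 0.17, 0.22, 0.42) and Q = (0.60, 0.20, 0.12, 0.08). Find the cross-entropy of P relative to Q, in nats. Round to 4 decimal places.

1.8979 nats

H(P,Q) = −Σ p·ln q.
  −0.19·ln(0.60) = 0.09706
  −0.17·ln(0.20) = 0.27360
  −0.22·ln(0.12) = 0.46646
  −0.42·ln(0.08) = 1.06081
H(P,Q) = 1.8979 nats.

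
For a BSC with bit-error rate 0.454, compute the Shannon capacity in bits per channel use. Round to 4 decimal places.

0.0061 bits

Binary symmetric channel: C = 1 − h₂(ε) where h₂ is the binary entropy function.
h₂(0.454) = −0.454·log₂0.454 − 0.546·log₂0.546 = 0.9939.
C = 1 − 0.9939 = 0.0061 bits per channel use.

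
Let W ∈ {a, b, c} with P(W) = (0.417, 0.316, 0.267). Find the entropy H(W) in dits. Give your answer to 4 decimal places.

0.4696 dits

H(W) = −Σ p·log₁₀ p.
  −(0.417)·log₁₀(0.417) = 0.15840
  −(0.316)·log₁₀(0.316) = 0.15810
  −(0.267)·log₁₀(0.267) = 0.15312
Sum: 0.15840 + 0.15810 + 0.15312 = 0.4696 dits.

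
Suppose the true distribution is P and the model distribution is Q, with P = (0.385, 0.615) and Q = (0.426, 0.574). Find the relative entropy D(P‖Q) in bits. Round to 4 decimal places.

D(P‖Q) = Σ p·log₂(p/q).
  0.385·log₂(0.385/0.426) = -0.05621
  0.615·log₂(0.615/0.574) = 0.06121
D(P‖Q) = 0.0050 bits.

0.0050 bits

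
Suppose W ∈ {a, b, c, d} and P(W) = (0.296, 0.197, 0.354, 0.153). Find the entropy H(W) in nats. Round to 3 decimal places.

H(W) = −Σ p·ln p.
  −(0.296)·ln(0.296) = 0.3603
  −(0.197)·ln(0.197) = 0.3200
  −(0.354)·ln(0.354) = 0.3676
  −(0.153)·ln(0.153) = 0.2872
Sum: 0.3603 + 0.3200 + 0.3676 + 0.2872 = 1.335 nats.

1.335 nats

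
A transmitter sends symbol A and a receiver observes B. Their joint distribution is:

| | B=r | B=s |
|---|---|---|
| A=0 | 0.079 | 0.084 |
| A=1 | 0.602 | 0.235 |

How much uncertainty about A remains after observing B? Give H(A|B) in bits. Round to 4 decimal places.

Chain rule: H(A|B) = H(A,B) − H(B).
Marginals: p(A) = (0.1630, 0.8370), p(B) = (0.6810, 0.3190).
H(A,B) = 1.5212 bits; H(B) = 0.9033 bits.
H(A|B) = 1.5212 − 0.9033 = 0.6179 bits.

0.6179 bits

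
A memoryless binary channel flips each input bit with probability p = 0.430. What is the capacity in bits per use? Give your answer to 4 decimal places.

Binary symmetric channel: C = 1 − h₂(ε) where h₂ is the binary entropy function.
h₂(0.430) = −0.430·log₂0.430 − 0.570·log₂0.570 = 0.9858.
C = 1 − 0.9858 = 0.0142 bits per channel use.

0.0142 bits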